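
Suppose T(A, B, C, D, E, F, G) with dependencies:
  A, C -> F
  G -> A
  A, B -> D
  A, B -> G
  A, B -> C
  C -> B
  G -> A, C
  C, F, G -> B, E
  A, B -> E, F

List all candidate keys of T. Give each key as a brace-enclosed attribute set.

Closure of {G} is {A, B, C, D, E, F, G}, the whole schema; {G} is a candidate key.
Closure of {A, B} is {A, B, C, D, E, F, G}, the whole schema; {A, B} is a candidate key.
Closure of {A, C} is {A, B, C, D, E, F, G}, the whole schema; {A, C} is a candidate key.
No proper subset of any of these is a key, and no other minimal superkey exists.

{A, B}, {A, C}, {G}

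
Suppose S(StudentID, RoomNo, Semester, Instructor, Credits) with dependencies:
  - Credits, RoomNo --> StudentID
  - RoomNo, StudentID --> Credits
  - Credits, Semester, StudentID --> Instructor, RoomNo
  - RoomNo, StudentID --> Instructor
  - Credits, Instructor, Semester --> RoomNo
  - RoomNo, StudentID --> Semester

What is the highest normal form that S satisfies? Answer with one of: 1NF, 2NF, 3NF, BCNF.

Candidate keys: {Credits, Instructor, Semester}, {Credits, RoomNo}, {Credits, Semester, StudentID}, {RoomNo, StudentID}. Prime attributes: {Credits, Instructor, RoomNo, Semester, StudentID}.
The left-hand side of every FD is a superkey, so BCNF is satisfied.

BCNF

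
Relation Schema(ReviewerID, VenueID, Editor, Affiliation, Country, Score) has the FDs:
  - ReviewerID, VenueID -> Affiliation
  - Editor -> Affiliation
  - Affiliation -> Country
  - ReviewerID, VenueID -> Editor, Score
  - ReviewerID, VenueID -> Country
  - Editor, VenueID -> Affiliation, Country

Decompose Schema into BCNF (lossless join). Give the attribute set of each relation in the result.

{Affiliation, Country}; {Affiliation, Editor}; {Editor, ReviewerID, Score, VenueID}

Candidate key of the original relation: {ReviewerID, VenueID}.
In {Affiliation, Country, Editor, ReviewerID, Score, VenueID}, {Editor} is not a superkey ({Editor}⁺ restricted to this set is {Affiliation, Country, Editor}), so split on Editor -> Affiliation, Country into {Affiliation, Country, Editor} and {Editor, ReviewerID, Score, VenueID}.
In {Affiliation, Country, Editor}, {Affiliation} is not a superkey ({Affiliation}⁺ restricted to this set is {Affiliation, Country}), so split on Affiliation -> Country into {Affiliation, Country} and {Affiliation, Editor}.
{Affiliation, Country} has no BCNF violation.
{Affiliation, Editor} has no BCNF violation.
{Editor, ReviewerID, Score, VenueID} has no BCNF violation.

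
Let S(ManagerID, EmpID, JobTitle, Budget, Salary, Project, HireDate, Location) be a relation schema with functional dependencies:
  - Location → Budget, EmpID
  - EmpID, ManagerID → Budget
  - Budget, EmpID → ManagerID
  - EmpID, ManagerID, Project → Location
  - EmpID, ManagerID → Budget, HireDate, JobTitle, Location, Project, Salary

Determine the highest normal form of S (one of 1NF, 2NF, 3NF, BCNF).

Candidate keys: {Budget, EmpID}, {EmpID, ManagerID}, {Location}. Prime attributes: {Budget, EmpID, Location, ManagerID}.
Every FD has a superkey on the left, so the relation is in BCNF.

BCNF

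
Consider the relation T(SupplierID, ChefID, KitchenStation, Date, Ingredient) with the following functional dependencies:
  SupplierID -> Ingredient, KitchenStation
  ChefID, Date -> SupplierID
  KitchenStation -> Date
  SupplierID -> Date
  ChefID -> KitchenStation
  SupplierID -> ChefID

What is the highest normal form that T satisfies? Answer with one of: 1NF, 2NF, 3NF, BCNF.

Candidate keys: {ChefID}, {SupplierID}. Prime attributes: {ChefID, SupplierID}.
For KitchenStation -> Date we have {KitchenStation}⁺ = {Date, KitchenStation}; {KitchenStation} is not a superkey, so BCNF fails.
Because {Date} is non-prime and the left side of KitchenStation -> Date is not a superkey, the relation is not in 3NF.
With only single-attribute keys there can be no partial dependency, so 2NF holds.

2NF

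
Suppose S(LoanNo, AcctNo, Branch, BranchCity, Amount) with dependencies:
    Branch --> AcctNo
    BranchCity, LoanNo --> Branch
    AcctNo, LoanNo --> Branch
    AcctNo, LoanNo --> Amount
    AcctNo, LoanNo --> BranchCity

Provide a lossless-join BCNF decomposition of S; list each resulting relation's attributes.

{AcctNo, Branch}; {Amount, Branch, BranchCity, LoanNo}

Candidate keys of the original relation: {AcctNo, LoanNo}, {Branch, LoanNo}, {BranchCity, LoanNo}.
In {AcctNo, Amount, Branch, BranchCity, LoanNo}, {Branch} is not a superkey ({Branch}⁺ restricted to this set is {AcctNo, Branch}), so split on Branch --> AcctNo into {AcctNo, Branch} and {Amount, Branch, BranchCity, LoanNo}.
{AcctNo, Branch} has no BCNF violation.
{Amount, Branch, BranchCity, LoanNo} has no BCNF violation.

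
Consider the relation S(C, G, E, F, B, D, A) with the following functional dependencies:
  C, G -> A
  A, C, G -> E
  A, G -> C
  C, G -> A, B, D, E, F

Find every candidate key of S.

No FD produces {G}, so it must be in every candidate key.
{A, G}⁺ = {A, B, C, D, E, F, G}, which is every attribute, so {A, G} is a candidate key.
{C, G}⁺ = {A, B, C, D, E, F, G}, which is every attribute, so {C, G} is a candidate key.
These are minimal and exhaustive — every other superkey contains one of them.

{A, G}, {C, G}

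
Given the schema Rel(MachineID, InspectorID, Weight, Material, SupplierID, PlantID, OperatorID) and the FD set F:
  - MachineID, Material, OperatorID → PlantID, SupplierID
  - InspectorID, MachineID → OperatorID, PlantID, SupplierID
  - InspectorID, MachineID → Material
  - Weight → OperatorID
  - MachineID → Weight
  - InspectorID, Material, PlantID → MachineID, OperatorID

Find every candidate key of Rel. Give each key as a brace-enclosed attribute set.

No FD produces {InspectorID}, so it must be in every candidate key.
{InspectorID, MachineID}⁺ = {InspectorID, MachineID, Material, OperatorID, PlantID, SupplierID, Weight}, which is every attribute, so {InspectorID, MachineID} is a candidate key.
{InspectorID, Material, PlantID}⁺ = {InspectorID, MachineID, Material, OperatorID, PlantID, SupplierID, Weight}, which is every attribute, so {InspectorID, Material, PlantID} is a candidate key.
Any other superkey properly contains one of these, so there are no further candidate keys.

{InspectorID, MachineID}, {InspectorID, Material, PlantID}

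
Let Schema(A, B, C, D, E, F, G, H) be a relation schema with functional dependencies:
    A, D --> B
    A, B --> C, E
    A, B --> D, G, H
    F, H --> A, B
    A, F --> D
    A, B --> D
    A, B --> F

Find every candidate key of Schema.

{A, B}, {A, D}, {A, F}, {F, H}

Closure of {A, B} is {A, B, C, D, E, F, G, H}, the whole schema; {A, B} is a candidate key.
Closure of {A, D} is {A, B, C, D, E, F, G, H}, the whole schema; {A, D} is a candidate key.
Closure of {A, F} is {A, B, C, D, E, F, G, H}, the whole schema; {A, F} is a candidate key.
Closure of {F, H} is {A, B, C, D, E, F, G, H}, the whole schema; {F, H} is a candidate key.
Any other superkey properly contains one of these, so there are no further candidate keys.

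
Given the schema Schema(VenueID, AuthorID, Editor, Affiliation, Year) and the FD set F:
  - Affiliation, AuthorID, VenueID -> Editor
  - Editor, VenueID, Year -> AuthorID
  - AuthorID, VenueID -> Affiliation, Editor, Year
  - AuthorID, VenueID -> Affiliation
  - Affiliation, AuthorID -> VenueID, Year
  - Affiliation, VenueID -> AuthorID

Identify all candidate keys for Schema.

{Affiliation, AuthorID}, {Affiliation, VenueID}, {AuthorID, VenueID}, {Editor, VenueID, Year}

{Affiliation, AuthorID} is a candidate key since {Affiliation, AuthorID}⁺ = {Affiliation, AuthorID, Editor, VenueID, Year} covers every attribute.
{Affiliation, VenueID} is a candidate key since {Affiliation, VenueID}⁺ = {Affiliation, AuthorID, Editor, VenueID, Year} covers every attribute.
{AuthorID, VenueID} is a candidate key since {AuthorID, VenueID}⁺ = {Affiliation, AuthorID, Editor, VenueID, Year} covers every attribute.
{Editor, VenueID, Year} is a candidate key since {Editor, VenueID, Year}⁺ = {Affiliation, AuthorID, Editor, VenueID, Year} covers every attribute.
No proper subset of any of these is a key, and no other minimal superkey exists.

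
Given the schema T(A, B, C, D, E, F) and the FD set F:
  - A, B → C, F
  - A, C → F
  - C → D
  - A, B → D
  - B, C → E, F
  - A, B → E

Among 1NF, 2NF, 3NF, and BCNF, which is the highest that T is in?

Candidate key: {A, B}. Prime attributes: {A, B}.
A, C → F: {A, C}⁺ = {A, C, D, F}, which is not all of the attributes, so the left side is not a superkey — BCNF is violated.
Because {F} is non-prime and the left side of A, C → F is not a superkey, the relation is not in 3NF.
No non-prime attribute depends on a proper subset of any candidate key, so 2NF holds.

2NF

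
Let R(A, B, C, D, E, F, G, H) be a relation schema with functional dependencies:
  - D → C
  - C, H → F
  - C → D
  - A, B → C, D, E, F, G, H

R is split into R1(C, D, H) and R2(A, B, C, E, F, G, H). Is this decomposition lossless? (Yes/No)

Yes

R1 ∩ R2 = {C, H}; its closure under F is {C, D, F, H}.
This includes all of R1, so the common attributes are a superkey of R1 — the join is lossless.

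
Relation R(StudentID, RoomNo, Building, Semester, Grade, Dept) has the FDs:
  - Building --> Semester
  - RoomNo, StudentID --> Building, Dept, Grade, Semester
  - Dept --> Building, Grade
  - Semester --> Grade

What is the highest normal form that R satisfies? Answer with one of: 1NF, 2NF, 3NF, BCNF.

2NF

Candidate key: {RoomNo, StudentID}. Prime attributes: {RoomNo, StudentID}.
For Building --> Semester we have {Building}⁺ = {Building, Grade, Semester}; {Building} is not a superkey, so BCNF fails.
Because {Semester} is non-prime and the left side of Building --> Semester is not a superkey, the relation is not in 3NF.
No proper subset of a key has a non-prime attribute in its closure, so there is no partial dependency; 2NF holds.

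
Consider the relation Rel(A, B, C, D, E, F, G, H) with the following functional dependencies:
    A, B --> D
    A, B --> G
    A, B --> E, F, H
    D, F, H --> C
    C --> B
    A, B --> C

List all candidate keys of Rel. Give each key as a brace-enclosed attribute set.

Attributes never on any right-hand side: {A} — every candidate key must contain it.
Closure of {A, B} is {A, B, C, D, E, F, G, H}, the whole schema; {A, B} is a candidate key.
Closure of {A, C} is {A, B, C, D, E, F, G, H}, the whole schema; {A, C} is a candidate key.
Closure of {A, D, F, H} is {A, B, C, D, E, F, G, H}, the whole schema; {A, D, F, H} is a candidate key.
No proper subset of any of these is a key, and no other minimal superkey exists.

{A, B}, {A, C}, {A, D, F, H}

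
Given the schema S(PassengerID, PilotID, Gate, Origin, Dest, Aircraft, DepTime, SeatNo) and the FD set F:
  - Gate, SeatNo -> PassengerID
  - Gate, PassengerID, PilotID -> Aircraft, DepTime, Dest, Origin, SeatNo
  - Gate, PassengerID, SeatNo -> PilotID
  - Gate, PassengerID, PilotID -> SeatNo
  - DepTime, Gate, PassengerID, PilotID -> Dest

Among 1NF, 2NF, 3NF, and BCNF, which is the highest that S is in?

Candidate keys: {Gate, PassengerID, PilotID}, {Gate, SeatNo}. Prime attributes: {Gate, PassengerID, PilotID, SeatNo}.
The left-hand side of every FD is a superkey, so BCNF is satisfied.

BCNF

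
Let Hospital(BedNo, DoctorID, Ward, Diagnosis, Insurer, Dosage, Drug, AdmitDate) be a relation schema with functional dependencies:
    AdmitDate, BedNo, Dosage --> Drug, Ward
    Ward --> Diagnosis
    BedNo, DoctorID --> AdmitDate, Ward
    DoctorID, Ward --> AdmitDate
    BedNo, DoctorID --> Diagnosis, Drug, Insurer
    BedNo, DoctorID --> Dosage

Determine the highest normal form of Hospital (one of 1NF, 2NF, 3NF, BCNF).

2NF

Candidate key: {BedNo, DoctorID}. Prime attributes: {BedNo, DoctorID}.
AdmitDate, BedNo, Dosage --> Drug, Ward: {AdmitDate, BedNo, Dosage}⁺ = {AdmitDate, BedNo, Diagnosis, Dosage, Drug, Ward}, which is not all of the attributes, so the left side is not a superkey — BCNF is violated.
Because {Drug, Ward} are non-prime and the left side of AdmitDate, BedNo, Dosage --> Drug, Ward is not a superkey, the relation is not in 3NF.
Checking every proper subset of each key, none determines a non-prime attribute — 2NF is satisfied.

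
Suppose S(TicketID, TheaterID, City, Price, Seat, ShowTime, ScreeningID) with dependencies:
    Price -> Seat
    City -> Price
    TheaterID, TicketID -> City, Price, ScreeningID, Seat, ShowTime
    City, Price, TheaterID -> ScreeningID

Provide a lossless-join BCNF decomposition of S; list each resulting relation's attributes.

Candidate key of the original relation: {TheaterID, TicketID}.
Within {City, Price, ScreeningID, Seat, ShowTime, TheaterID, TicketID}: {Price}⁺ ∩ {City, Price, ScreeningID, Seat, ShowTime, TheaterID, TicketID} = {Price, Seat}, not the whole set, so Price -> Seat violates BCNF; decompose into {Price, Seat} and {City, Price, ScreeningID, ShowTime, TheaterID, TicketID}.
{Price, Seat}: every determinant is a superkey — BCNF.
Within {City, Price, ScreeningID, ShowTime, TheaterID, TicketID}: {City}⁺ ∩ {City, Price, ScreeningID, ShowTime, TheaterID, TicketID} = {City, Price}, not the whole set, so City -> Price violates BCNF; decompose into {City, Price} and {City, ScreeningID, ShowTime, TheaterID, TicketID}.
{City, Price}: every determinant is a superkey — BCNF.
Within {City, ScreeningID, ShowTime, TheaterID, TicketID}: {City, TheaterID}⁺ ∩ {City, ScreeningID, ShowTime, TheaterID, TicketID} = {City, ScreeningID, TheaterID}, not the whole set, so City, TheaterID -> ScreeningID violates BCNF; decompose into {City, ScreeningID, TheaterID} and {City, ShowTime, TheaterID, TicketID}.
{City, ScreeningID, TheaterID}: every determinant is a superkey — BCNF.
{City, ShowTime, TheaterID, TicketID}: every determinant is a superkey — BCNF.

{City, Price}; {City, ScreeningID, TheaterID}; {City, ShowTime, TheaterID, TicketID}; {Price, Seat}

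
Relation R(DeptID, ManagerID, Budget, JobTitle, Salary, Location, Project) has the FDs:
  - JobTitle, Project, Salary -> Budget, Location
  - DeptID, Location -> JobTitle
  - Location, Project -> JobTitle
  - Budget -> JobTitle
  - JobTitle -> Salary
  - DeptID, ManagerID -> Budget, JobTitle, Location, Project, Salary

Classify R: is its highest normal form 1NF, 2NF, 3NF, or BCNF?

Candidate key: {DeptID, ManagerID}. Prime attributes: {DeptID, ManagerID}.
JobTitle, Project, Salary -> Budget, Location: {JobTitle, Project, Salary}⁺ = {Budget, JobTitle, Location, Project, Salary}, which is not all of the attributes, so the left side is not a superkey — BCNF is violated.
JobTitle, Project, Salary -> Budget, Location determines the non-prime attributes {Budget, Location} from a non-superkey — 3NF is violated.
No proper subset of a key has a non-prime attribute in its closure, so there is no partial dependency; 2NF holds.

2NF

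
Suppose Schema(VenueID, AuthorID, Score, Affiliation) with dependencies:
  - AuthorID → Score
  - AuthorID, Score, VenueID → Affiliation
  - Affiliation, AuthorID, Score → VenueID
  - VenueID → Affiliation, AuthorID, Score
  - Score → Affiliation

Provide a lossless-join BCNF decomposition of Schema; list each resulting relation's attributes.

Candidate keys of the original relation: {AuthorID}, {VenueID}.
{Affiliation, AuthorID, Score, VenueID}: {Score} determines {Affiliation, Score} here but is not a superkey — split on Score → Affiliation, giving {Affiliation, Score} and {AuthorID, Score, VenueID}.
{Affiliation, Score} is in BCNF.
{AuthorID, Score, VenueID} is in BCNF.

{Affiliation, Score}; {AuthorID, Score, VenueID}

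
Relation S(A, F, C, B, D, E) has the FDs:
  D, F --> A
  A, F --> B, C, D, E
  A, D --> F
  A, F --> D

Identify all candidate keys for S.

{A, D}, {A, F}, {D, F}

{A, D}⁺ = {A, B, C, D, E, F} — all of the relation — so {A, D} is a candidate key.
{A, F}⁺ = {A, B, C, D, E, F} — all of the relation — so {A, F} is a candidate key.
{D, F}⁺ = {A, B, C, D, E, F} — all of the relation — so {D, F} is a candidate key.
These are minimal and exhaustive — every other superkey contains one of them.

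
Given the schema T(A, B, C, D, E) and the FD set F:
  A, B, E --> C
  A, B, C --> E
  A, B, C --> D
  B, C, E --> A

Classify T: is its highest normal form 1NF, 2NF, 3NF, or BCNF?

Candidate keys: {A, B, C}, {A, B, E}, {B, C, E}. Prime attributes: {A, B, C, E}.
The left-hand side of every FD is a superkey, so BCNF is satisfied.

BCNF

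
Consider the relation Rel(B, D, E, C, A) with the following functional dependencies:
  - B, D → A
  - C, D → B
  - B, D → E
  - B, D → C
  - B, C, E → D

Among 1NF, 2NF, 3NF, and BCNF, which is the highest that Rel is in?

Candidate keys: {B, C, E}, {B, D}, {C, D}. Prime attributes: {B, C, D, E}.
Every FD has a superkey on the left, so the relation is in BCNF.

BCNF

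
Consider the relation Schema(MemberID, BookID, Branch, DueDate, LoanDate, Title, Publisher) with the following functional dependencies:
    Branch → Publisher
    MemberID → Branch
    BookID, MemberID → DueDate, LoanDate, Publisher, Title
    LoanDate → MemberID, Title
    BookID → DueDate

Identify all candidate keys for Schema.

{BookID, LoanDate}, {BookID, MemberID}

No FD produces {BookID}, so it must be in every candidate key.
{BookID, LoanDate} is a candidate key since {BookID, LoanDate}⁺ = {BookID, Branch, DueDate, LoanDate, MemberID, Publisher, Title} covers every attribute.
{BookID, MemberID} is a candidate key since {BookID, MemberID}⁺ = {BookID, Branch, DueDate, LoanDate, MemberID, Publisher, Title} covers every attribute.
Any other superkey properly contains one of these, so there are no further candidate keys.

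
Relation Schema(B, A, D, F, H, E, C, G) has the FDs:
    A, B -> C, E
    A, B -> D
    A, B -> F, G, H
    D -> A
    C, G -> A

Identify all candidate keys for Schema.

{B} never appears on the right of any FD, so every key must include it.
{A, B}⁺ = {A, B, C, D, E, F, G, H}, which is every attribute, so {A, B} is a candidate key.
{B, D}⁺ = {A, B, C, D, E, F, G, H}, which is every attribute, so {B, D} is a candidate key.
{B, C, G}⁺ = {A, B, C, D, E, F, G, H}, which is every attribute, so {B, C, G} is a candidate key.
These are minimal and exhaustive — every other superkey contains one of them.

{A, B}, {B, C, G}, {B, D}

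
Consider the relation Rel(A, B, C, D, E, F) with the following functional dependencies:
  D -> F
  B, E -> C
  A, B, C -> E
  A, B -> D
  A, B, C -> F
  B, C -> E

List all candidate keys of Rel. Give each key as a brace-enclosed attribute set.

{A, B} never appear on the right of any FD, so every key must include all of them.
Closure of {A, B, C} is {A, B, C, D, E, F}, the whole schema; {A, B, C} is a candidate key.
Closure of {A, B, E} is {A, B, C, D, E, F}, the whole schema; {A, B, E} is a candidate key.
These are minimal and exhaustive — every other superkey contains one of them.

{A, B, C}, {A, B, E}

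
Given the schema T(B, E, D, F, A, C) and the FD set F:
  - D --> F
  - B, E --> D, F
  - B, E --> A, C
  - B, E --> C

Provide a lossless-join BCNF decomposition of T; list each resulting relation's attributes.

{A, B, C, D, E}; {D, F}

Candidate key of the original relation: {B, E}.
Within {A, B, C, D, E, F}: {D}⁺ ∩ {A, B, C, D, E, F} = {D, F}, not the whole set, so D --> F violates BCNF; decompose into {D, F} and {A, B, C, D, E}.
{D, F} is in BCNF.
{A, B, C, D, E} is in BCNF.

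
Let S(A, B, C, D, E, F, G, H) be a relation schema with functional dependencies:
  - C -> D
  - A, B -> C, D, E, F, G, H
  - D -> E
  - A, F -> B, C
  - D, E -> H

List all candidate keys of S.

{A, B}, {A, F}

No FD produces {A}, so it must be in every candidate key.
{A, B} is a candidate key since {A, B}⁺ = {A, B, C, D, E, F, G, H} covers every attribute.
{A, F} is a candidate key since {A, F}⁺ = {A, B, C, D, E, F, G, H} covers every attribute.
Any other superkey properly contains one of these, so there are no further candidate keys.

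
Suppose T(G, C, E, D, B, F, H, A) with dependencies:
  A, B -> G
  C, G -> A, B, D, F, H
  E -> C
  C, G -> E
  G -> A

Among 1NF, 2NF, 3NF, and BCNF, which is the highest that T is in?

Candidate keys: {A, B, C}, {A, B, E}, {C, G}, {E, G}. Prime attributes: {A, B, C, E, G}.
A, B -> G breaks BCNF: {A, B}⁺ = {A, B, G}, so {A, B} is not a superkey.
Since {G} ⊆ prime attributes and every other non-superkey FD also has a prime right side, the schema is in 3NF.

3NF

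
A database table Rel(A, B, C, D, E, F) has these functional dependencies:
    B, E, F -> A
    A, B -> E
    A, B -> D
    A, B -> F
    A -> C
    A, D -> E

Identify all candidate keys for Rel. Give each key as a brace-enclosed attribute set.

Attributes never on any right-hand side: {B} — every candidate key must contain it.
{A, B} is a candidate key since {A, B}⁺ = {A, B, C, D, E, F} covers every attribute.
{B, E, F} is a candidate key since {B, E, F}⁺ = {A, B, C, D, E, F} covers every attribute.
Any other superkey properly contains one of these, so there are no further candidate keys.

{A, B}, {B, E, F}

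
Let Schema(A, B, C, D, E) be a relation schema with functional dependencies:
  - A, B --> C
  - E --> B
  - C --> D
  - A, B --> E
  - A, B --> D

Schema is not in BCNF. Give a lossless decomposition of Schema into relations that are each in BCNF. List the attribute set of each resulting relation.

{A, C, E}; {B, E}; {C, D}

Candidate keys of the original relation: {A, B}, {A, E}.
Within {A, B, C, D, E}: {E}⁺ ∩ {A, B, C, D, E} = {B, E}, not the whole set, so E --> B violates BCNF; decompose into {B, E} and {A, C, D, E}.
{B, E}: every determinant is a superkey — BCNF.
Within {A, C, D, E}: {C}⁺ ∩ {A, C, D, E} = {C, D}, not the whole set, so C --> D violates BCNF; decompose into {C, D} and {A, C, E}.
{C, D}: every determinant is a superkey — BCNF.
{A, C, E}: every determinant is a superkey — BCNF.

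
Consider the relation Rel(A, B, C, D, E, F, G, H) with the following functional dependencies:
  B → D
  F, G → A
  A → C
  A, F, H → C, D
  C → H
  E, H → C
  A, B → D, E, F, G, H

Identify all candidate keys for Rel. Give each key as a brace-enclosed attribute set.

{B} never appears on the right of any FD, so every key must include it.
{A, B}⁺ = {A, B, C, D, E, F, G, H}, which is every attribute, so {A, B} is a candidate key.
{B, F, G}⁺ = {A, B, C, D, E, F, G, H}, which is every attribute, so {B, F, G} is a candidate key.
Any other superkey properly contains one of these, so there are no further candidate keys.

{A, B}, {B, F, G}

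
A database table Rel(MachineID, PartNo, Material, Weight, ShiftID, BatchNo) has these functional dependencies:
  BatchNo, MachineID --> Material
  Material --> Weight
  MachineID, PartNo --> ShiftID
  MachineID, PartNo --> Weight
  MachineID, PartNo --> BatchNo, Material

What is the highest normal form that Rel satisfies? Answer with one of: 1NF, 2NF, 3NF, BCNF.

2NF

Candidate key: {MachineID, PartNo}. Prime attributes: {MachineID, PartNo}.
For BatchNo, MachineID --> Material we have {BatchNo, MachineID}⁺ = {BatchNo, MachineID, Material, Weight}; {BatchNo, MachineID} is not a superkey, so BCNF fails.
Because {Material} is non-prime and the left side of BatchNo, MachineID --> Material is not a superkey, the relation is not in 3NF.
No proper subset of a key has a non-prime attribute in its closure, so there is no partial dependency; 2NF holds.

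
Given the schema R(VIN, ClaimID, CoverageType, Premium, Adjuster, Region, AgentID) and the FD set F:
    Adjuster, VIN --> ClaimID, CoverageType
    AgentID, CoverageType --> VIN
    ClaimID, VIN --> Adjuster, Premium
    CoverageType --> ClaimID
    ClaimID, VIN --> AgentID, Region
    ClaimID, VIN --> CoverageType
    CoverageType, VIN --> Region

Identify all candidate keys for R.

{Adjuster, VIN}, {AgentID, CoverageType}, {ClaimID, VIN}, {CoverageType, VIN}

{Adjuster, VIN}⁺ = {Adjuster, AgentID, ClaimID, CoverageType, Premium, Region, VIN}, which is every attribute, so {Adjuster, VIN} is a candidate key.
{AgentID, CoverageType}⁺ = {Adjuster, AgentID, ClaimID, CoverageType, Premium, Region, VIN}, which is every attribute, so {AgentID, CoverageType} is a candidate key.
{ClaimID, VIN}⁺ = {Adjuster, AgentID, ClaimID, CoverageType, Premium, Region, VIN}, which is every attribute, so {ClaimID, VIN} is a candidate key.
{CoverageType, VIN}⁺ = {Adjuster, AgentID, ClaimID, CoverageType, Premium, Region, VIN}, which is every attribute, so {CoverageType, VIN} is a candidate key.
No proper subset of any of these is a key, and no other minimal superkey exists.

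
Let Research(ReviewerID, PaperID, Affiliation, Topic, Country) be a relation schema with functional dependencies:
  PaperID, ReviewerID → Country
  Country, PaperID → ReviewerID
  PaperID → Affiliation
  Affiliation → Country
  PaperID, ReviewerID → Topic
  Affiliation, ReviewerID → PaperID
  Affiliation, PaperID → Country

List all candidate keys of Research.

{PaperID}⁺ = {Affiliation, Country, PaperID, ReviewerID, Topic}, which is every attribute, so {PaperID} is a candidate key.
{Affiliation, ReviewerID}⁺ = {Affiliation, Country, PaperID, ReviewerID, Topic}, which is every attribute, so {Affiliation, ReviewerID} is a candidate key.
These are minimal and exhaustive — every other superkey contains one of them.

{Affiliation, ReviewerID}, {PaperID}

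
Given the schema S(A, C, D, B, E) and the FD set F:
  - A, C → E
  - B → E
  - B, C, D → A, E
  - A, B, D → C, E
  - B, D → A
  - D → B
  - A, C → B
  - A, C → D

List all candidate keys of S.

{D}⁺ = {A, B, C, D, E} — all of the relation — so {D} is a candidate key.
{A, C}⁺ = {A, B, C, D, E} — all of the relation — so {A, C} is a candidate key.
No proper subset of any of these is a key, and no other minimal superkey exists.

{A, C}, {D}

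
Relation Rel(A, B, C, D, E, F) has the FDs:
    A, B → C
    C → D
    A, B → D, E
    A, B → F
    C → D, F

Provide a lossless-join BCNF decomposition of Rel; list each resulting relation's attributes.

{A, B, C, E}; {C, D, F}

Candidate key of the original relation: {A, B}.
{A, B, C, D, E, F}: {C} determines {C, D, F} here but is not a superkey — split on C → D, F, giving {C, D, F} and {A, B, C, E}.
{C, D, F} has no BCNF violation.
{A, B, C, E} has no BCNF violation.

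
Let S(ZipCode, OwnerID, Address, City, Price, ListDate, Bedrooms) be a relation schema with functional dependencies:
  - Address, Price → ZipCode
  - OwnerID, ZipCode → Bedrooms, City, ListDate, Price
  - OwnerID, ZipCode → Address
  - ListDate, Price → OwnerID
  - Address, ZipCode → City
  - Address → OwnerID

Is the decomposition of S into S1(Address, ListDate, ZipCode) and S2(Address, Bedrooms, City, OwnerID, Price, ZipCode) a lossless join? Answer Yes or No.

The shared attributes are {Address, ZipCode} and {Address, ZipCode}⁺ = {Address, Bedrooms, City, ListDate, OwnerID, Price, ZipCode}.
S1 is contained in that closure, so S1 ∩ S2 → S1 holds and the join is lossless.

Yes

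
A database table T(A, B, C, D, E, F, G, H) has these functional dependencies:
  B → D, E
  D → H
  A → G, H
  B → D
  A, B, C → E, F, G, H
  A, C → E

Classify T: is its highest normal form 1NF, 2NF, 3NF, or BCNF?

1NF

Candidate key: {A, B, C}. Prime attributes: {A, B, C}.
B → D, E: {B}⁺ = {B, D, E, H}, which is not all of the attributes, so the left side is not a superkey — BCNF is violated.
B → D, E determines the non-prime attributes {D, E} from a non-superkey — 3NF is violated.
The proper key subset {A} of {A, B, C} determines non-prime {G, H}, so the relation is not even in 2NF.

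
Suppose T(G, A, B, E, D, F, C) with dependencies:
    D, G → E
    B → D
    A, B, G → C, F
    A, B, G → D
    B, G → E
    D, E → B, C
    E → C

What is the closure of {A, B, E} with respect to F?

{A, B, C, D, E}

Start with {A, B, E}.
B → D applies; add {D} → now {A, B, D, E}.
D, E → B, C applies; add {C} → now {A, B, C, D, E}.
No further FD applies.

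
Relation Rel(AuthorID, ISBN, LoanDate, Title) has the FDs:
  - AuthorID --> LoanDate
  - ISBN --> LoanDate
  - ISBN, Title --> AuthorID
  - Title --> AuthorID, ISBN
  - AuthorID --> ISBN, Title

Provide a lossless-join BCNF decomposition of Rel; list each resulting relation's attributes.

{AuthorID, ISBN, Title}; {ISBN, LoanDate}

Candidate keys of the original relation: {AuthorID}, {Title}.
Within {AuthorID, ISBN, LoanDate, Title}: {ISBN}⁺ ∩ {AuthorID, ISBN, LoanDate, Title} = {ISBN, LoanDate}, not the whole set, so ISBN --> LoanDate violates BCNF; decompose into {ISBN, LoanDate} and {AuthorID, ISBN, Title}.
{ISBN, LoanDate} is in BCNF.
{AuthorID, ISBN, Title} is in BCNF.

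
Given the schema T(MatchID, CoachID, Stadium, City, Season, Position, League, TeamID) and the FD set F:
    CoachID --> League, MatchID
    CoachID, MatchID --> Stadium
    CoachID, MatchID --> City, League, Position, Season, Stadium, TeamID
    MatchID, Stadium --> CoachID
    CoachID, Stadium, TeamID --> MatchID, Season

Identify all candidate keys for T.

{CoachID}, {MatchID, Stadium}

Closure of {CoachID} is {City, CoachID, League, MatchID, Position, Season, Stadium, TeamID}, the whole schema; {CoachID} is a candidate key.
Closure of {MatchID, Stadium} is {City, CoachID, League, MatchID, Position, Season, Stadium, TeamID}, the whole schema; {MatchID, Stadium} is a candidate key.
No proper subset of any of these is a key, and no other minimal superkey exists.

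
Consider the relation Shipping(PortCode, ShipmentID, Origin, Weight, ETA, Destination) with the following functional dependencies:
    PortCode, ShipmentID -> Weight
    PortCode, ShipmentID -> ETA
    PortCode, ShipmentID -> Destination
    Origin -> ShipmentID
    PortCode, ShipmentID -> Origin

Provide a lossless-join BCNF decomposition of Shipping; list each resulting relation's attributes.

Candidate keys of the original relation: {Origin, PortCode}, {PortCode, ShipmentID}.
{Destination, ETA, Origin, PortCode, ShipmentID, Weight}: {Origin} determines {Origin, ShipmentID} here but is not a superkey — split on Origin -> ShipmentID, giving {Origin, ShipmentID} and {Destination, ETA, Origin, PortCode, Weight}.
{Origin, ShipmentID} has no BCNF violation.
{Destination, ETA, Origin, PortCode, Weight} has no BCNF violation.

{Destination, ETA, Origin, PortCode, Weight}; {Origin, ShipmentID}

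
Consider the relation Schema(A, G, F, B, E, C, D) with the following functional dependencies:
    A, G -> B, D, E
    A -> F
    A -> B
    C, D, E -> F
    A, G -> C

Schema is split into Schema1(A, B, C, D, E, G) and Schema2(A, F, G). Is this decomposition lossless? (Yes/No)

Yes

The shared attributes are {A, G} and {A, G}⁺ = {A, B, C, D, E, F, G}.
Schema1 is contained in that closure, so Schema1 ∩ Schema2 -> Schema1 holds and the join is lossless.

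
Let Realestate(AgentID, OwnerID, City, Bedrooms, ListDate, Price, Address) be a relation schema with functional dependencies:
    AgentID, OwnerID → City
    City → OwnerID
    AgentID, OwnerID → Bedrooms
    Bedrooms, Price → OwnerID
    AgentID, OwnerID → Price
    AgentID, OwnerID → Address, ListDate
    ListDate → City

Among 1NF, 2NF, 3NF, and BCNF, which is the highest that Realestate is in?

Candidate keys: {AgentID, Bedrooms, Price}, {AgentID, City}, {AgentID, ListDate}, {AgentID, OwnerID}. Prime attributes: {AgentID, Bedrooms, City, ListDate, OwnerID, Price}.
City → OwnerID: {City}⁺ = {City, OwnerID}, which is not all of the attributes, so the left side is not a superkey — BCNF is violated.
Since {OwnerID} ⊆ prime attributes and every other non-superkey FD also has a prime right side, the schema is in 3NF.

3NF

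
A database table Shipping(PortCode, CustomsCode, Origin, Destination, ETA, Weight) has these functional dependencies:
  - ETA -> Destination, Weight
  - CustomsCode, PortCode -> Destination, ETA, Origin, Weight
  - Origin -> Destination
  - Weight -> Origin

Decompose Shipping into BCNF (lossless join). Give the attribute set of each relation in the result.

Candidate key of the original relation: {CustomsCode, PortCode}.
Within {CustomsCode, Destination, ETA, Origin, PortCode, Weight}: {ETA}⁺ ∩ {CustomsCode, Destination, ETA, Origin, PortCode, Weight} = {Destination, ETA, Origin, Weight}, not the whole set, so ETA -> Destination, Origin, Weight violates BCNF; decompose into {Destination, ETA, Origin, Weight} and {CustomsCode, ETA, PortCode}.
Within {Destination, ETA, Origin, Weight}: {Origin}⁺ ∩ {Destination, ETA, Origin, Weight} = {Destination, Origin}, not the whole set, so Origin -> Destination violates BCNF; decompose into {Destination, Origin} and {ETA, Origin, Weight}.
{Destination, Origin} has no BCNF violation.
Within {ETA, Origin, Weight}: {Weight}⁺ ∩ {ETA, Origin, Weight} = {Origin, Weight}, not the whole set, so Weight -> Origin violates BCNF; decompose into {Origin, Weight} and {ETA, Weight}.
{Origin, Weight} has no BCNF violation.
{ETA, Weight} has no BCNF violation.
{CustomsCode, ETA, PortCode} has no BCNF violation.

{CustomsCode, ETA, PortCode}; {Destination, Origin}; {ETA, Weight}; {Origin, Weight}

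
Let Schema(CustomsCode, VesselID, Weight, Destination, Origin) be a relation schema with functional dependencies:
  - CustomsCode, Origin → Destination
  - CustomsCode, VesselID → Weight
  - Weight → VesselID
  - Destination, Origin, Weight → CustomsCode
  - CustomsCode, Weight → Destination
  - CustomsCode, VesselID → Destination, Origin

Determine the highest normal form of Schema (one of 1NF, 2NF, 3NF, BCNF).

3NF

Candidate keys: {CustomsCode, VesselID}, {CustomsCode, Weight}, {Destination, Origin, Weight}. Prime attributes: {CustomsCode, Destination, Origin, VesselID, Weight}.
CustomsCode, Origin → Destination: {CustomsCode, Origin}⁺ = {CustomsCode, Destination, Origin}, which is not all of the attributes, so the left side is not a superkey — BCNF is violated.
But every attribute on its right side ({Destination}) is prime, and the same holds for every other non-superkey FD, so 3NF still holds.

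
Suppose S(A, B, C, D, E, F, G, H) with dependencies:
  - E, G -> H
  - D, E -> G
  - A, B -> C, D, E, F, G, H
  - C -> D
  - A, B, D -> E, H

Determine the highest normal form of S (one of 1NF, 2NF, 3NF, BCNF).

2NF

Candidate key: {A, B}. Prime attributes: {A, B}.
E, G -> H: {E, G}⁺ = {E, G, H}, which is not all of the attributes, so the left side is not a superkey — BCNF is violated.
E, G -> H has non-prime {H} on the right and a non-superkey on the left, so 3NF fails.
No non-prime attribute depends on a proper subset of any candidate key, so 2NF holds.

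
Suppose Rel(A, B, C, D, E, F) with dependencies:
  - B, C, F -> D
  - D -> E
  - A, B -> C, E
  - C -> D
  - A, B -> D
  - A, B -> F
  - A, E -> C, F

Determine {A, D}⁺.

Start with {A, D}.
D -> E applies; add {E} → now {A, D, E}.
A, E -> C, F applies; add {C, F} → now {A, C, D, E, F}.
No further FD applies.

{A, C, D, E, F}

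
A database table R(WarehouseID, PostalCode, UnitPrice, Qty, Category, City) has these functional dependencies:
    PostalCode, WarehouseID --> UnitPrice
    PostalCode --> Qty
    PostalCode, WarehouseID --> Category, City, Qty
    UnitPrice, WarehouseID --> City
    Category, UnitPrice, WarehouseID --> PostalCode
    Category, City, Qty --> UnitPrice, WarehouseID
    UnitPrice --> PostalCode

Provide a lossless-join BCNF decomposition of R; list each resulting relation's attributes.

Candidate keys of the original relation: {Category, City, PostalCode}, {Category, City, Qty}, {Category, City, UnitPrice}, {PostalCode, WarehouseID}, {UnitPrice, WarehouseID}.
{Category, City, PostalCode, Qty, UnitPrice, WarehouseID}: {PostalCode} determines {PostalCode, Qty} here but is not a superkey — split on PostalCode --> Qty, giving {PostalCode, Qty} and {Category, City, PostalCode, UnitPrice, WarehouseID}.
{PostalCode, Qty} is in BCNF.
{Category, City, PostalCode, UnitPrice, WarehouseID}: {UnitPrice} determines {PostalCode, UnitPrice} here but is not a superkey — split on UnitPrice --> PostalCode, giving {PostalCode, UnitPrice} and {Category, City, UnitPrice, WarehouseID}.
{PostalCode, UnitPrice} is in BCNF.
{Category, City, UnitPrice, WarehouseID} is in BCNF.

{Category, City, UnitPrice, WarehouseID}; {PostalCode, Qty}; {PostalCode, UnitPrice}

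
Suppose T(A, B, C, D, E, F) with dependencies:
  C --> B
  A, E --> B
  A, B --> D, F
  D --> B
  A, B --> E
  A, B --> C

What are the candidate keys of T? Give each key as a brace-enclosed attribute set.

{A, B}, {A, C}, {A, D}, {A, E}

No FD produces {A}, so it must be in every candidate key.
{A, B} is a candidate key since {A, B}⁺ = {A, B, C, D, E, F} covers every attribute.
{A, C} is a candidate key since {A, C}⁺ = {A, B, C, D, E, F} covers every attribute.
{A, D} is a candidate key since {A, D}⁺ = {A, B, C, D, E, F} covers every attribute.
{A, E} is a candidate key since {A, E}⁺ = {A, B, C, D, E, F} covers every attribute.
Any other superkey properly contains one of these, so there are no further candidate keys.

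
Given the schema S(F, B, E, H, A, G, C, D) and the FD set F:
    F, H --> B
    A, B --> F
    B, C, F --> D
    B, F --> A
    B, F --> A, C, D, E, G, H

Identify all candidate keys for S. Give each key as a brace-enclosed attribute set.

{A, B}, {B, F}, {F, H}

{A, B}⁺ = {A, B, C, D, E, F, G, H} — all of the relation — so {A, B} is a candidate key.
{B, F}⁺ = {A, B, C, D, E, F, G, H} — all of the relation — so {B, F} is a candidate key.
{F, H}⁺ = {A, B, C, D, E, F, G, H} — all of the relation — so {F, H} is a candidate key.
These are minimal and exhaustive — every other superkey contains one of them.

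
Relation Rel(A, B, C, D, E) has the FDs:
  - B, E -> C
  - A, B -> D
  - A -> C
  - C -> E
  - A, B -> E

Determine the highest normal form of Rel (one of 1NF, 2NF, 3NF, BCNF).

1NF

Candidate key: {A, B}. Prime attributes: {A, B}.
For B, E -> C we have {B, E}⁺ = {B, C, E}; {B, E} is not a superkey, so BCNF fails.
Because {C} is non-prime and the left side of B, E -> C is not a superkey, the relation is not in 3NF.
{A} is a proper subset of the key {A, B}, and {A}⁺ contains the non-prime attributes {C, E} — a partial dependency, so 2NF is violated.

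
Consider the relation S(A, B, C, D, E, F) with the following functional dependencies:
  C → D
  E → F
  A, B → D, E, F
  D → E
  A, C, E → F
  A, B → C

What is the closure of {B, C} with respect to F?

Start with {B, C}.
C → D applies; add {D} → now {B, C, D}.
D → E applies; add {E} → now {B, C, D, E}.
E → F applies; add {F} → now {B, C, D, E, F}.
No further FD applies.

{B, C, D, E, F}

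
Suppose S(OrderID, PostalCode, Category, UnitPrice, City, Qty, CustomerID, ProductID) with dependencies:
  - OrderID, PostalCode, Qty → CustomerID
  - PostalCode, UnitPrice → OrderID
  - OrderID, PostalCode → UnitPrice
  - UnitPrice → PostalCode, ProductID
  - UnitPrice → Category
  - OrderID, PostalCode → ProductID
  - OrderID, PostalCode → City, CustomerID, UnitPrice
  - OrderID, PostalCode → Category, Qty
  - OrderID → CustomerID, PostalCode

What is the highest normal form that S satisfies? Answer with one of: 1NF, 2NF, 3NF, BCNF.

Candidate keys: {OrderID}, {UnitPrice}. Prime attributes: {OrderID, UnitPrice}.
Every FD has a superkey on the left, so the relation is in BCNF.

BCNF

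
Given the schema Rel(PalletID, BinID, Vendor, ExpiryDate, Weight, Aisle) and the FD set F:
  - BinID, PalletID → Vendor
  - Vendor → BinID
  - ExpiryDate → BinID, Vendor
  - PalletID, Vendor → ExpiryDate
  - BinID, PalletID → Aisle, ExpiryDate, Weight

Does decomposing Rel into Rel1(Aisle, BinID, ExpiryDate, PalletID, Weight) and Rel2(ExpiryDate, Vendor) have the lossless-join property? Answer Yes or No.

Yes

Common attributes: {ExpiryDate}; their closure is {BinID, ExpiryDate, Vendor}.
Since Rel2 ⊆ {BinID, ExpiryDate, Vendor}, the intersection is a superkey of Rel2; the decomposition is lossless.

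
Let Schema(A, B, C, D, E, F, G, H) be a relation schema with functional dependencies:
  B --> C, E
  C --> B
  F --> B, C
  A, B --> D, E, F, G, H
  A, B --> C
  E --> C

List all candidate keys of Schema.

{A} never appears on the right of any FD, so every key must include it.
Closure of {A, B} is {A, B, C, D, E, F, G, H}, the whole schema; {A, B} is a candidate key.
Closure of {A, C} is {A, B, C, D, E, F, G, H}, the whole schema; {A, C} is a candidate key.
Closure of {A, E} is {A, B, C, D, E, F, G, H}, the whole schema; {A, E} is a candidate key.
Closure of {A, F} is {A, B, C, D, E, F, G, H}, the whole schema; {A, F} is a candidate key.
Any other superkey properly contains one of these, so there are no further candidate keys.

{A, B}, {A, C}, {A, E}, {A, F}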